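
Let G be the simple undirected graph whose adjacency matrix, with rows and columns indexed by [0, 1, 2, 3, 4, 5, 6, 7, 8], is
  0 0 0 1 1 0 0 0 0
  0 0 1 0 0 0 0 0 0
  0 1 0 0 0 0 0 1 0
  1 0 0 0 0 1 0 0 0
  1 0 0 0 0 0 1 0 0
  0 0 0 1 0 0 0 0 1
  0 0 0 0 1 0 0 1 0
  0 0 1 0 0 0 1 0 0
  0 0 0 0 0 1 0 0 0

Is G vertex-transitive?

No

Automorphisms preserve degree, but G has vertices of degree 1 and vertices of degree 2; no automorphism maps one to the other, so G is not vertex-transitive.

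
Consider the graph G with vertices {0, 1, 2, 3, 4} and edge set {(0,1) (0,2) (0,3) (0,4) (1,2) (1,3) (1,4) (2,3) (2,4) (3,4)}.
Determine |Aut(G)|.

120

Every vertex has degree 4, so G is the complete graph K_5. Every bijection on the vertex set is an automorphism of K_5; hence Aut(K_5) ≅ S_5, order 120.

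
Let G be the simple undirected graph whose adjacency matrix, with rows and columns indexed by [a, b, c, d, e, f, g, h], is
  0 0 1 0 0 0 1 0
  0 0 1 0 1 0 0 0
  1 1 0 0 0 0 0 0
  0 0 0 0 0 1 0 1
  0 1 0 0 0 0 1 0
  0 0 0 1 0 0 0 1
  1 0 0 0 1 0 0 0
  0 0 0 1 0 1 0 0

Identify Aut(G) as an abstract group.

G has two connected components, {a, b, c, e, g} and {d, f, h}; each is 2-regular, so G = C_5 ⊔ C_3. The components are non-isomorphic (different sizes), so Aut(G) = Aut(C_5) × Aut(C_3) = D_5 × D_3 of order 10·6 = 60.

D_5 × D_3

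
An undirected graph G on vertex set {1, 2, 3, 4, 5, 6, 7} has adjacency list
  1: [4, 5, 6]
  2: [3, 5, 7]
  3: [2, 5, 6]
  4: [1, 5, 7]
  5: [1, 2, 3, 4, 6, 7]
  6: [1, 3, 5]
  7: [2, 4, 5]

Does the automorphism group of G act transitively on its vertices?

No

Vertex 5 is the only vertex of degree 6, so every automorphism fixes it; G is not vertex-transitive.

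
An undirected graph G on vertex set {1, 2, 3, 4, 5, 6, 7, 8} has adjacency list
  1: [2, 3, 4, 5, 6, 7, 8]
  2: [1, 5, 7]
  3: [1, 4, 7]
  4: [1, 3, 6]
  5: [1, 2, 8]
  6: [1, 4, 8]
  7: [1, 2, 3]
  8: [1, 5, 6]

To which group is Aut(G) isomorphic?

D_7

Vertex 1 is the unique vertex of degree 7; the remaining 7 vertices each have degree 3 and induce a cycle, so G is the wheel on 8 vertices with hub 1. With the hub fixed, the remaining symmetry is that of the rim cycle C_7, giving the dihedral group D_7.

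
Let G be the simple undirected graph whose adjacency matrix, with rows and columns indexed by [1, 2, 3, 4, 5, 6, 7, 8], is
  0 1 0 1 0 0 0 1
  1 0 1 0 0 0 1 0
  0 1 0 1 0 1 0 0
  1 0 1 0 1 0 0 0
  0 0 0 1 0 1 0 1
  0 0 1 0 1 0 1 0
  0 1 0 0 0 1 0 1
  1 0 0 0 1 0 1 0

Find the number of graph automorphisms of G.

G is 3-regular and bipartite on 2^3 = 8 vertices with girth 4; it is the hypercube graph Q_3. Aut(Q_3) consists of the signed permutations of the 3 coordinate axes: 3! permutations times 2^3 sign flips, so |Aut| = 2^3·3! = 48.

48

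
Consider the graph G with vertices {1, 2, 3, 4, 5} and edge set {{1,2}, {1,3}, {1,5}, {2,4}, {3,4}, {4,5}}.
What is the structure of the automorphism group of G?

The vertices split by degree into {1, 4} (degree 3) and {2, 3, 5} (degree 2); every edge runs between the two parts, so G is the complete bipartite graph K_{2,3}. The parts have unequal sizes, so no automorphism swaps them; each part is permuted independently, giving S_3 × S_2 of order 3!·2! = 12.

S_3 × S_2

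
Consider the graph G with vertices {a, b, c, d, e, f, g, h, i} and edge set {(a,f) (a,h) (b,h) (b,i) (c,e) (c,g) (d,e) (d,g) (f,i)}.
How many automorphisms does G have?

G has two connected components, {a, b, f, h, i} and {c, d, e, g}; each is 2-regular, so G = C_5 ⊔ C_4. The components are non-isomorphic (different sizes), so Aut(G) = Aut(C_4) × Aut(C_5) = D_4 × D_5 of order 8·10 = 80.

80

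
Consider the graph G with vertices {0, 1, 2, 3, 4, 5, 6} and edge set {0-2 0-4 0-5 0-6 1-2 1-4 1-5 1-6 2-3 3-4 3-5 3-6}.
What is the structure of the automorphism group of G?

The vertices split by degree into {0, 1, 3} (degree 4) and {2, 4, 5, 6} (degree 3); every edge runs between the two parts, so G is the complete bipartite graph K_{3,4}. The parts have unequal sizes, so no automorphism swaps them; each part is permuted independently, giving S_4 × S_3 of order 4!·3! = 144.

S_4 × S_3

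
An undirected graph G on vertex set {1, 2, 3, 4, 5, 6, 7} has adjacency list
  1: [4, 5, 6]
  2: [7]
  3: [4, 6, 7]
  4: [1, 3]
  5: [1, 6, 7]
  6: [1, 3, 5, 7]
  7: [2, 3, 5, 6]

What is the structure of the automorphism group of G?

{e}

Degrees alone do not determine every vertex (e.g. 1 and 3 both have degree 3), but their neighbour-degree multisets differ: N(1) has degrees [2, 3, 4] while N(3) has degrees [2, 4, 4]. Repeating this refinement separates all vertices, so the only automorphism is the identity.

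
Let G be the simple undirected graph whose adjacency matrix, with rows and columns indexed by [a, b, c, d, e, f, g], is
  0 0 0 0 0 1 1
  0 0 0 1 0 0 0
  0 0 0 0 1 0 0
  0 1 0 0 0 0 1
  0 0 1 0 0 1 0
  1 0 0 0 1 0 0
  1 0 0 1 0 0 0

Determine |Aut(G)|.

2

The degree sequence is [2, 1, 1, 2, 2, 2, 2]; the two degree-1 vertices b and c are the ends of a path, so G = P_7. The only nontrivial automorphism of a path is the end-to-end reflection, so Aut(G) ≅ Z_2.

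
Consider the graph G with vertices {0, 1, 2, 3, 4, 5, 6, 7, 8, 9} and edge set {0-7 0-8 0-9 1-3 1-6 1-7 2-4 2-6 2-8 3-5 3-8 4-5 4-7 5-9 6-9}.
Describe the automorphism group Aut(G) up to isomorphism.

S_5

G is 3-regular on 10 vertices with no triangles and no 4-cycles (girth 5): this is the Petersen graph. Viewing the Petersen graph as the Kneser graph K(5,2) — vertices are 2-subsets of {1,…,5}, edges join disjoint pairs — its automorphisms are exactly the permutations of the 5-element set, so Aut ≅ S_5 of order 120.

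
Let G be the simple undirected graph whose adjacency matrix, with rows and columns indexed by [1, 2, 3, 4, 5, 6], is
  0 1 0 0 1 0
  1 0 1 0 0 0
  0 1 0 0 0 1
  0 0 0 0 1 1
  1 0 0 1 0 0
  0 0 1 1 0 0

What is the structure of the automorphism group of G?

the dihedral group of order 12

Every vertex has degree 2 and the graph is connected, so G is the 6-cycle C_6. The automorphisms of the 6-cycle are exactly the symmetries of a regular 6-gon: the dihedral group D_6, |D_6| = 12.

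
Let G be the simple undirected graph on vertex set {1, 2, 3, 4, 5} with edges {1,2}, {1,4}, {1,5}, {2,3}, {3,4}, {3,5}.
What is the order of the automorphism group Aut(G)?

12

The vertices split by degree into {1, 3} (degree 3) and {2, 4, 5} (degree 2); every edge runs between the two parts, so G is the complete bipartite graph K_{2,3}. The parts have unequal sizes, so no automorphism swaps them; each part is permuted independently, giving S_3 × S_2 of order 3!·2! = 12.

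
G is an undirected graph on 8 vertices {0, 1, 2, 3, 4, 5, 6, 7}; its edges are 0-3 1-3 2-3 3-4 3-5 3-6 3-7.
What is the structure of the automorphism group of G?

the symmetric group on 7 letters

Vertex 3 has degree 7 and every other vertex has degree 1, so G is the star K_{1,7} with centre 3. Any automorphism fixes the centre and permutes the 7 leaves freely, so Aut(G) ≅ S_7 of order 7! = 5040.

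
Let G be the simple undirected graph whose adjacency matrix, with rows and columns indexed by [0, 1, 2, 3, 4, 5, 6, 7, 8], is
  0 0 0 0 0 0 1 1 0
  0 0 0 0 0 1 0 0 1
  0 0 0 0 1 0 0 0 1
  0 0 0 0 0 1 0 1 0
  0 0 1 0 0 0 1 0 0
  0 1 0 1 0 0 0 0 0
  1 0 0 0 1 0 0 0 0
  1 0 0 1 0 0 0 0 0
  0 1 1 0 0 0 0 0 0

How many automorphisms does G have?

18

Every vertex has degree 2 and the graph is connected, so G is the 9-cycle C_9. The automorphisms of the 9-cycle are exactly the symmetries of a regular 9-gon: the dihedral group D_9, |D_9| = 18.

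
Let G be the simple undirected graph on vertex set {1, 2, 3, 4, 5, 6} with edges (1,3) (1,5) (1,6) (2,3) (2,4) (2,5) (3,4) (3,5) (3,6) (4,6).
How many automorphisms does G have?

Vertex 3 is the unique vertex of degree 5; the remaining 5 vertices each have degree 3 and induce a cycle, so G is the wheel on 6 vertices with hub 3. With the hub fixed, the remaining symmetry is that of the rim cycle C_5, giving the dihedral group D_5.

10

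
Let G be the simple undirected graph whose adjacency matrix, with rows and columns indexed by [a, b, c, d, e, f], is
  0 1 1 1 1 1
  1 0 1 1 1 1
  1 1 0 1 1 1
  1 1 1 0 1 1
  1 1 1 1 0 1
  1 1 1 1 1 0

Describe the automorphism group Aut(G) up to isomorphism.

S_6

All 6 vertices are pairwise adjacent: G = K_6. Any permutation of the 6 vertices preserves K_6, so Aut(K_6) = S_6 of order 6! = 720.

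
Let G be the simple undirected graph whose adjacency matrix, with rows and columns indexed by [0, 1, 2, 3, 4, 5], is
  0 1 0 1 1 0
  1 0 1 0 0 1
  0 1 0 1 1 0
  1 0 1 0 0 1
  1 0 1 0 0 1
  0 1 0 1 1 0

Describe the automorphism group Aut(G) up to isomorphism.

G is 3-regular and bipartite with parts {1, 3, 4} and {0, 2, 5} (each part is independent and every cross-pair is an edge), so G = K_{3,3}. Aut(K_{3,3}) is the wreath product S_3 ≀ Z_2: permute within each part, then optionally swap the parts; |Aut| = 2·(3!)² = 72.

(S_3 × S_3) ⋊ Z_2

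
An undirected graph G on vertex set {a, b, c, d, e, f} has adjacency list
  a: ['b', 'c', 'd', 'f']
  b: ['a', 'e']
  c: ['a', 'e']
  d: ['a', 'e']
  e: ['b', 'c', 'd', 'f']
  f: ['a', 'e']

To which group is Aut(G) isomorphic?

The vertices split by degree into {a, e} (degree 4) and {b, c, d, f} (degree 2); every edge runs between the two parts, so G is the complete bipartite graph K_{2,4}. The parts have unequal sizes, so no automorphism swaps them; each part is permuted independently, giving S_4 × S_2 of order 4!·2! = 48.

S_4 × S_2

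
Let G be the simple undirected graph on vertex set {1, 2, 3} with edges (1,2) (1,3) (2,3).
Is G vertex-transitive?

Every vertex has degree 2, so G is the complete graph K_3. Any permutation of the 3 vertices preserves K_3, so Aut(K_3) = S_3 of order 3! = 6. This group acts transitively on the 3 vertices.

Yes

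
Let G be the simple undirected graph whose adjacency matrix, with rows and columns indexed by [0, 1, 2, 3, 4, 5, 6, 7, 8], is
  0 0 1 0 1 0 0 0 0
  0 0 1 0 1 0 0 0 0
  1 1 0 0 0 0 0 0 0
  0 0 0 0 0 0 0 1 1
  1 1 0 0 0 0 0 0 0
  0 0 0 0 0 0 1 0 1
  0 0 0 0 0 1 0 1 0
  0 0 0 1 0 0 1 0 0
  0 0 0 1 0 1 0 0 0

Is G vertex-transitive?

G has two connected components, {3, 5, 6, 7, 8} and {0, 1, 2, 4}; each is 2-regular, so G = C_5 ⊔ C_4. The orbit of 0 under Aut(G) is {0, 1, 2, 4}, which does not contain 3, so G is not vertex-transitive.

No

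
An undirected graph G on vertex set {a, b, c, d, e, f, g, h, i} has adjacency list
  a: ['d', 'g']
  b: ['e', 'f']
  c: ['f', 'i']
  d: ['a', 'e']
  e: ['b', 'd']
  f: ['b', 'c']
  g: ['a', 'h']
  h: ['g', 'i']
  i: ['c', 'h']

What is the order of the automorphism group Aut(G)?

Every vertex has degree 2 and the graph is connected, so G is the 9-cycle C_9. The automorphisms of the 9-cycle are exactly the symmetries of a regular 9-gon: the dihedral group D_9, |D_9| = 18.

18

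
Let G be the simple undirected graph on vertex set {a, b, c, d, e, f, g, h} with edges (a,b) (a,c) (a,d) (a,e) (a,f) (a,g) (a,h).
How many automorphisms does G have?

5040

Vertex a has degree 7 and every other vertex has degree 1, so G is the star K_{1,7} with centre a. The 7 leaves are pairwise interchangeable while the centre is fixed, giving Aut(G) = S_7.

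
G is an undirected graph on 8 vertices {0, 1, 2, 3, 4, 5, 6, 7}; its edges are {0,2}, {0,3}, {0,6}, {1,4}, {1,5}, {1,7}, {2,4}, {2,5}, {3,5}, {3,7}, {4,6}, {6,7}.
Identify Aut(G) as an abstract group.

the hyperoctahedral group B_3

G is 3-regular and bipartite on 2^3 = 8 vertices with girth 4; it is the hypercube graph Q_3. The symmetry group of the 3-cube is the hyperoctahedral group B_3 = Z_2 ≀ S_3, of order 2^3·3! = 48.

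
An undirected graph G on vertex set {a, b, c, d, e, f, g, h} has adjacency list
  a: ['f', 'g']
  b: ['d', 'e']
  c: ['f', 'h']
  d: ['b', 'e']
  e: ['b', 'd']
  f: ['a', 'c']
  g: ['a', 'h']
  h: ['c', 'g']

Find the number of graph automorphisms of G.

G has two connected components, {a, c, f, g, h} and {b, d, e}; each is 2-regular, so G = C_5 ⊔ C_3. No automorphism exchanges components of different sizes, hence Aut(G) is the direct product D_3 × D_5, order 60.

60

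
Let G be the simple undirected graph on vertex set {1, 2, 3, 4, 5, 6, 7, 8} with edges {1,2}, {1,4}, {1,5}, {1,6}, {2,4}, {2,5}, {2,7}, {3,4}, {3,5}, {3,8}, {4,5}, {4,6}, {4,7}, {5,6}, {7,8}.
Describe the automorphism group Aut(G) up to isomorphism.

The degree sequence is [4, 4, 3, 6, 5, 3, 3, 2]. Checking the degree-preserving permutations of the vertex set shows that none except the identity preserves every edge, so Aut(G) is trivial.

1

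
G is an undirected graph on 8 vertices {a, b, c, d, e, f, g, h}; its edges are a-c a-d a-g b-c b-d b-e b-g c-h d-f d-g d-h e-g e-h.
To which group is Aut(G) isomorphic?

The degree sequence is [3, 4, 3, 5, 3, 1, 4, 3]. Checking the degree-preserving permutations of the vertex set shows that none except the identity preserves every edge, so Aut(G) is trivial.

1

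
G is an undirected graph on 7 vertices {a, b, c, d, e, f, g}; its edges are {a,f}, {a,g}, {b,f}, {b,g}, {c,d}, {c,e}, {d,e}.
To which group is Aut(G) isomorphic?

G has two connected components, {a, b, f, g} and {c, d, e}; each is 2-regular, so G = C_4 ⊔ C_3. The components are non-isomorphic (different sizes), so Aut(G) = Aut(C_3) × Aut(C_4) = D_3 × D_4 of order 6·8 = 48.

D_3 × D_4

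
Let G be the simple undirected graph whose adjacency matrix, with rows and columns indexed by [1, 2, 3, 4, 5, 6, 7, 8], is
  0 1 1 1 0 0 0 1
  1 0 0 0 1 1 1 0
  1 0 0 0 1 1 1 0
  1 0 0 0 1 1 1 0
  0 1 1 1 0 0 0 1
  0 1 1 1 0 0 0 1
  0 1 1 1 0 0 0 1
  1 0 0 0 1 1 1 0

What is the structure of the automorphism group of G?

(S_4 × S_4) ⋊ Z_2

G is 4-regular and bipartite with parts {2, 3, 4, 8} and {1, 5, 6, 7} (each part is independent and every cross-pair is an edge), so G = K_{4,4}. Each part can be permuted independently (S_4 × S_4) and the two equal-size parts can also be swapped, giving (S_4 × S_4) ⋊ Z_2 of order 2·(4!)² = 1152.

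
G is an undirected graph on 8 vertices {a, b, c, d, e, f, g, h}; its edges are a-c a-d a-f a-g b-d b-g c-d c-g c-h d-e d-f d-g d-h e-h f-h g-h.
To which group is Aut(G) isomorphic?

the trivial group

The degree sequence is [4, 2, 4, 7, 2, 3, 5, 5]. Checking the degree-preserving permutations of the vertex set shows that none except the identity preserves every edge, so Aut(G) is trivial.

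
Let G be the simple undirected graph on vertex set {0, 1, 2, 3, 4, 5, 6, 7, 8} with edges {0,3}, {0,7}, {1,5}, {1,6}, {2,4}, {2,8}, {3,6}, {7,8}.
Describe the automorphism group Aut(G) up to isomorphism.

The degree sequence is [2, 2, 2, 2, 1, 1, 2, 2, 2]; the two degree-1 vertices 4 and 5 are the ends of a path, so G = P_9. The only nontrivial automorphism of a path is the end-to-end reflection, so Aut(G) ≅ Z_2.

C_2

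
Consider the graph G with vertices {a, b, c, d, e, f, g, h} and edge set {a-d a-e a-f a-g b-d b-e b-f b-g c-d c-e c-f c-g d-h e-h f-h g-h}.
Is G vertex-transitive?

G is 4-regular and bipartite with parts {a, b, c, h} and {d, e, f, g} (each part is independent and every cross-pair is an edge), so G = K_{4,4}. Each part can be permuted independently (S_4 × S_4) and the two equal-size parts can also be swapped, giving (S_4 × S_4) ⋊ Z_2 of order 2·(4!)² = 1152. Under this action every vertex can be carried to every other, so G is vertex-transitive.

Yes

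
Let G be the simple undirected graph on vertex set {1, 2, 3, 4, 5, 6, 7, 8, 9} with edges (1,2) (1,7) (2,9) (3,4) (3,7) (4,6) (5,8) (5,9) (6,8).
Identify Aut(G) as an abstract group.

Every vertex has degree 2 and the graph is connected, so G is the 9-cycle C_9. C_9 has 9 rotations and 9 reflections, so Aut(C_9) ≅ D_9 of order 18.

D_9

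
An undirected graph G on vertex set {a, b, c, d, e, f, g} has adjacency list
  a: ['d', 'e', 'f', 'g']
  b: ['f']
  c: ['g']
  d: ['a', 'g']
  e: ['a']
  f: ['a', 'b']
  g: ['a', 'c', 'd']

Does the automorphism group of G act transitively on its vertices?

Vertex a is the only vertex of degree 4, so every automorphism fixes it; G is not vertex-transitive.

No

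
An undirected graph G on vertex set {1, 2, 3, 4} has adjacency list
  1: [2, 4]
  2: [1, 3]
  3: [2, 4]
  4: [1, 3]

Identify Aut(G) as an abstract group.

the dihedral group of order 8

Every vertex has degree 2 and the graph is connected, so G is the 4-cycle C_4. C_4 has 4 rotations and 4 reflections, so Aut(C_4) ≅ D_4 of order 8.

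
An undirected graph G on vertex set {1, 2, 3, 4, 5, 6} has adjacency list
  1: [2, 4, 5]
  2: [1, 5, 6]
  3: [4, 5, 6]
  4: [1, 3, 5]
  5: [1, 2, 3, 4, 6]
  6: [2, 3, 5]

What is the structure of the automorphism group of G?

D_5

Vertex 5 is the unique vertex of degree 5; the remaining 5 vertices each have degree 3 and induce a cycle, so G is the wheel on 6 vertices with hub 5. With the hub fixed, the remaining symmetry is that of the rim cycle C_5, giving the dihedral group D_5.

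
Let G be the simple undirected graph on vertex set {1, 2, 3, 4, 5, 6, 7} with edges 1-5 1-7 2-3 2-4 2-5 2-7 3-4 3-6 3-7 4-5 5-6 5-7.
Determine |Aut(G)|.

The degree sequence is [2, 4, 4, 3, 5, 2, 4]. Checking the degree-preserving permutations of the vertex set shows that none except the identity preserves every edge, so Aut(G) is trivial.

1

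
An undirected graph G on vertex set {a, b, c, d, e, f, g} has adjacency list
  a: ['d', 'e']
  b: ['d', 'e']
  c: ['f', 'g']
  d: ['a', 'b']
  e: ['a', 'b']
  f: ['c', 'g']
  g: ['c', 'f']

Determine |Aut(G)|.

G has two connected components, {a, b, d, e} and {c, f, g}; each is 2-regular, so G = C_4 ⊔ C_3. No automorphism exchanges components of different sizes, hence Aut(G) is the direct product D_3 × D_4, order 48.

48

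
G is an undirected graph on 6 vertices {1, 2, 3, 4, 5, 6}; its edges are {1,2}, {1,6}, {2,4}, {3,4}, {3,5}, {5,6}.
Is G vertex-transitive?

Yes

Every vertex has degree 2 and the graph is connected, so G is the 6-cycle C_6. The automorphisms of the 6-cycle are exactly the symmetries of a regular 6-gon: the dihedral group D_6, |D_6| = 12. Under this action every vertex can be carried to every other, so G is vertex-transitive.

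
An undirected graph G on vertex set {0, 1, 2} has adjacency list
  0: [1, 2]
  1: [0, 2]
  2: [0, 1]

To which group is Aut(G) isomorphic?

S_3

All 3 vertices are pairwise adjacent: G = K_3. Every bijection on the vertex set is an automorphism of K_3; hence Aut(K_3) ≅ S_3, order 6.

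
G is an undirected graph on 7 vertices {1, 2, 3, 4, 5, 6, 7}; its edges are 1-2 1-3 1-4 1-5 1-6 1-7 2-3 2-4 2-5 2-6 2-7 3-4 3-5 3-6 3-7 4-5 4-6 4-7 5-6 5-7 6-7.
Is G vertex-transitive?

Every vertex has degree 6, so G is the complete graph K_7. Every bijection on the vertex set is an automorphism of K_7; hence Aut(K_7) ≅ S_7, order 5040. Under this action every vertex can be carried to every other, so G is vertex-transitive.

Yes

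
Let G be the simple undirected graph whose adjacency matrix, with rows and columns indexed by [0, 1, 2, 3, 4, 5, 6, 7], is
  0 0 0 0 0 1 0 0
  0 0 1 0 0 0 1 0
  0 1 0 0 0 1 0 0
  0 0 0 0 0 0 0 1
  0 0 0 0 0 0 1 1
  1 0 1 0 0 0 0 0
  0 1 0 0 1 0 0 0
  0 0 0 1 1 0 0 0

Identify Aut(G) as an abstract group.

The degree sequence is [1, 2, 2, 1, 2, 2, 2, 2]; the two degree-1 vertices 0 and 3 are the ends of a path, so G = P_8. The only nontrivial automorphism of a path is the end-to-end reflection, so Aut(G) ≅ Z_2.

C_2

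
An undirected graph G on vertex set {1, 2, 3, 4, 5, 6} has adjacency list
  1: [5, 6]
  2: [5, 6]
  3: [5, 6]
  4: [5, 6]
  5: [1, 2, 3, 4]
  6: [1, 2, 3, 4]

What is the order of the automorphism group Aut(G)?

48

The vertices split by degree into {5, 6} (degree 4) and {1, 2, 3, 4} (degree 2); every edge runs between the two parts, so G is the complete bipartite graph K_{2,4}. Automorphisms preserve the bipartition setwise (since the parts differ in size) and act as S_4 × S_2 within it; |Aut| = 48.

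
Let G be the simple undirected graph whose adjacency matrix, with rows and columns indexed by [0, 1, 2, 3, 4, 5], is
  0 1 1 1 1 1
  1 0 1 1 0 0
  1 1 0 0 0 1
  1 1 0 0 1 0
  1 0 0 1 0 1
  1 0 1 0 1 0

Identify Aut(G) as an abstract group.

Vertex 0 is the unique vertex of degree 5; the remaining 5 vertices each have degree 3 and induce a cycle, so G is the wheel on 6 vertices with hub 0. With the hub fixed, the remaining symmetry is that of the rim cycle C_5, giving the dihedral group D_5.

the dihedral group of order 10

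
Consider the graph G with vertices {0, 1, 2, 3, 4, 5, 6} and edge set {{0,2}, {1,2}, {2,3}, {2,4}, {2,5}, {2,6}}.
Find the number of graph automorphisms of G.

Vertex 2 has degree 6 and every other vertex has degree 1, so G is the star K_{1,6} with centre 2. Any automorphism fixes the centre and permutes the 6 leaves freely, so Aut(G) ≅ S_6 of order 6! = 720.

720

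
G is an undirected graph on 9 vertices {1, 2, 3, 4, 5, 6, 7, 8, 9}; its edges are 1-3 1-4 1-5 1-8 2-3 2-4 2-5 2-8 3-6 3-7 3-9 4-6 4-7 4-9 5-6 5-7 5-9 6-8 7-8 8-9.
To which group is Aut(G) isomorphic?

The vertices split by degree into {3, 4, 5, 8} (degree 5) and {1, 2, 6, 7, 9} (degree 4); every edge runs between the two parts, so G is the complete bipartite graph K_{4,5}. Automorphisms preserve the bipartition setwise (since the parts differ in size) and act as S_4 × S_5 within it; |Aut| = 2880.

S_4 × S_5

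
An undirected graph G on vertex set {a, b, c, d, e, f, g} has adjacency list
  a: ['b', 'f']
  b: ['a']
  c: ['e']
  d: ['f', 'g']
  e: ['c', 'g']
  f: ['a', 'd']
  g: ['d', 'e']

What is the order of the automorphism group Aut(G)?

The degree sequence is [2, 1, 1, 2, 2, 2, 2]; the two degree-1 vertices b and c are the ends of a path, so G = P_7. A path has exactly one nontrivial symmetry — reversal — giving Aut(G) of order 2.

2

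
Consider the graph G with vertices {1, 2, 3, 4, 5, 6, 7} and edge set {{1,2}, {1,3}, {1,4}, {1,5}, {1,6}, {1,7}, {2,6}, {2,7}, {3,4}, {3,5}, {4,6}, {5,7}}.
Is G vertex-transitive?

No

Vertex 1 is the only vertex of degree 6, so every automorphism fixes it; G is not vertex-transitive.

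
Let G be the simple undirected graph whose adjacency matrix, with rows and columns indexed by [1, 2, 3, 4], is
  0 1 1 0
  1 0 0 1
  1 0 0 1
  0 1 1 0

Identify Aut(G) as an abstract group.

Every vertex has degree 2 and the graph is connected, so G is the 4-cycle C_4. C_4 has 4 rotations and 4 reflections, so Aut(C_4) ≅ D_4 of order 8.

the dihedral group of order 8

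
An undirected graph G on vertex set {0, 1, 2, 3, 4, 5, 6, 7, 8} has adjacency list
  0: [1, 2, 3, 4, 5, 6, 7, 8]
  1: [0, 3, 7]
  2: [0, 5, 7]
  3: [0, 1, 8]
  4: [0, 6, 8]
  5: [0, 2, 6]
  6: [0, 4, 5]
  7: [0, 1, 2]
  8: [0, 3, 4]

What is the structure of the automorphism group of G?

Vertex 0 is the unique vertex of degree 8; the remaining 8 vertices each have degree 3 and induce a cycle, so G is the wheel on 9 vertices with hub 0. Every automorphism fixes the hub and acts on the rim 8-cycle, so Aut(G) ≅ Aut(C_8) = D_8 of order 16.

the dihedral group of order 16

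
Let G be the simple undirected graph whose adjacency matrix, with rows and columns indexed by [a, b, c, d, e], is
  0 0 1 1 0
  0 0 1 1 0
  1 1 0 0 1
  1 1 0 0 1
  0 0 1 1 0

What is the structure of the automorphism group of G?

The vertices split by degree into {c, d} (degree 3) and {a, b, e} (degree 2); every edge runs between the two parts, so G is the complete bipartite graph K_{2,3}. Automorphisms preserve the bipartition setwise (since the parts differ in size) and act as S_2 × S_3 within it; |Aut| = 12.

S_2 × S_3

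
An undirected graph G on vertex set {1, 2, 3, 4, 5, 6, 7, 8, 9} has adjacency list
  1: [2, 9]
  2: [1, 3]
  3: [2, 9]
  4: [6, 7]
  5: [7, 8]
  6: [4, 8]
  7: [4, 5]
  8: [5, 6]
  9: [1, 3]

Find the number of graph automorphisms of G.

G has two connected components, {4, 5, 6, 7, 8} and {1, 2, 3, 9}; each is 2-regular, so G = C_5 ⊔ C_4. The components are non-isomorphic (different sizes), so Aut(G) = Aut(C_5) × Aut(C_4) = D_5 × D_4 of order 10·8 = 80.

80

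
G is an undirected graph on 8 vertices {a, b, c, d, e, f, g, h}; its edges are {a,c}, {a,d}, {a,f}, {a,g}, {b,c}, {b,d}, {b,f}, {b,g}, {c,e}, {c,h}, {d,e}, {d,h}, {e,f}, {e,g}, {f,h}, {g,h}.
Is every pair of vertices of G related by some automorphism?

Yes

G is 4-regular and bipartite with parts {c, d, f, g} and {a, b, e, h} (each part is independent and every cross-pair is an edge), so G = K_{4,4}. Aut(K_{4,4}) is the wreath product S_4 ≀ Z_2: permute within each part, then optionally swap the parts; |Aut| = 2·(4!)² = 1152. Under this action every vertex can be carried to every other, so G is vertex-transitive.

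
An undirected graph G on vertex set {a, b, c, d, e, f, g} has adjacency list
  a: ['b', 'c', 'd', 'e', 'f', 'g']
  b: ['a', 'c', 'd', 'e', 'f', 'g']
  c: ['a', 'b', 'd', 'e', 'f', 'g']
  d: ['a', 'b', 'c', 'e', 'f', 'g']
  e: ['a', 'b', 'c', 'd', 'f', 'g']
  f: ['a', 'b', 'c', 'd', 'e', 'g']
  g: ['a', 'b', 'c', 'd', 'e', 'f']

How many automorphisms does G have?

Every vertex has degree 6, so G is the complete graph K_7. Every bijection on the vertex set is an automorphism of K_7; hence Aut(K_7) ≅ S_7, order 5040.

5040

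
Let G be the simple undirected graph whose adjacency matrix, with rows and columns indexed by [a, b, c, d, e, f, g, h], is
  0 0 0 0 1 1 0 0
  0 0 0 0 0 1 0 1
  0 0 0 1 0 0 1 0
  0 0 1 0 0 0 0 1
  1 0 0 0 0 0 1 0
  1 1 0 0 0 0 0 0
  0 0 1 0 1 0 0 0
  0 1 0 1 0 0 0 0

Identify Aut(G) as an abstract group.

Every vertex has degree 2 and the graph is connected, so G is the 8-cycle C_8. The automorphisms of the 8-cycle are exactly the symmetries of a regular 8-gon: the dihedral group D_8, |D_8| = 16.

the dihedral group of order 16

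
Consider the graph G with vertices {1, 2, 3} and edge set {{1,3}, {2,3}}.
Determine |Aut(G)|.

2

The degree sequence is [1, 1, 2]; the two degree-1 vertices 1 and 2 are the ends of a path, so G = P_3. A path has exactly one nontrivial symmetry — reversal — giving Aut(G) of order 2.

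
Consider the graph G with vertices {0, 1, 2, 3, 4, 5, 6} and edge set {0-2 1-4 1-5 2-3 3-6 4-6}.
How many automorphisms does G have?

The degree sequence is [1, 2, 2, 2, 2, 1, 2]; the two degree-1 vertices 0 and 5 are the ends of a path, so G = P_7. A path has exactly one nontrivial symmetry — reversal — giving Aut(G) of order 2.

2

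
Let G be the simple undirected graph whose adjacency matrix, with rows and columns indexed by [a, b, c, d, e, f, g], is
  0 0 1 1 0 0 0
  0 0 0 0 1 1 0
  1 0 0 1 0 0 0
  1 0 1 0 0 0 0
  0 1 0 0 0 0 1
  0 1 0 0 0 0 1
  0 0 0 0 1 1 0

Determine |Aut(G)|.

G has two connected components, {b, e, f, g} and {a, c, d}; each is 2-regular, so G = C_4 ⊔ C_3. The components are non-isomorphic (different sizes), so Aut(G) = Aut(C_3) × Aut(C_4) = D_3 × D_4 of order 6·8 = 48.

48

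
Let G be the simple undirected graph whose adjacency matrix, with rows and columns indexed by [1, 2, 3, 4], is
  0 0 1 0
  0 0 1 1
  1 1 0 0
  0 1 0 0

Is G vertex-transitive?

Automorphisms preserve degree, but G has vertices of degree 1 and vertices of degree 2; no automorphism maps one to the other, so G is not vertex-transitive.

No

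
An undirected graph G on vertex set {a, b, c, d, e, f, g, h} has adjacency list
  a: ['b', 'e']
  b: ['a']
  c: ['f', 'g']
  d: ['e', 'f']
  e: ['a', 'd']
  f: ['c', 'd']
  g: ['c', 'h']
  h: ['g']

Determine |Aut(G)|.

The degree sequence is [2, 1, 2, 2, 2, 2, 2, 1]; the two degree-1 vertices b and h are the ends of a path, so G = P_8. The only nontrivial automorphism of a path is the end-to-end reflection, so Aut(G) ≅ Z_2.

2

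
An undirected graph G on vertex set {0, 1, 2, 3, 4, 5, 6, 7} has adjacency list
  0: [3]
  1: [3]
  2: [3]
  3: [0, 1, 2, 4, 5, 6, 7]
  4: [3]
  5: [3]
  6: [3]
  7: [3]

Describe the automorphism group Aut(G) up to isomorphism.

the symmetric group on 7 letters

Vertex 3 has degree 7 and every other vertex has degree 1, so G is the star K_{1,7} with centre 3. Any automorphism fixes the centre and permutes the 7 leaves freely, so Aut(G) ≅ S_7 of order 7! = 5040.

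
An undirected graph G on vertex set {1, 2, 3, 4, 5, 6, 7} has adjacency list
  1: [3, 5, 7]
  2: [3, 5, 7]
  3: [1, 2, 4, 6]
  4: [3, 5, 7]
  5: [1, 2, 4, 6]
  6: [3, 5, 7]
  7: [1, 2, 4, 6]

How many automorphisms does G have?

144

The vertices split by degree into {3, 5, 7} (degree 4) and {1, 2, 4, 6} (degree 3); every edge runs between the two parts, so G is the complete bipartite graph K_{3,4}. Automorphisms preserve the bipartition setwise (since the parts differ in size) and act as S_4 × S_3 within it; |Aut| = 144.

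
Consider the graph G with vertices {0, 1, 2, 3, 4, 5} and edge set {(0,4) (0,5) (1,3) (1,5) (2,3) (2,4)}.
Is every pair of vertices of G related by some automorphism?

Every vertex has degree 2 and the graph is connected, so G is the 6-cycle C_6. The automorphisms of the 6-cycle are exactly the symmetries of a regular 6-gon: the dihedral group D_6, |D_6| = 12. This group acts transitively on the 6 vertices.

Yes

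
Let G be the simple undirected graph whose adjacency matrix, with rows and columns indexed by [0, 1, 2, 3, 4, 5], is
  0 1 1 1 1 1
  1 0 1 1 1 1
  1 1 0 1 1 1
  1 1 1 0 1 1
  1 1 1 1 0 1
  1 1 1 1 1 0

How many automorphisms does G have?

720

Every vertex has degree 5, so G is the complete graph K_6. Every bijection on the vertex set is an automorphism of K_6; hence Aut(K_6) ≅ S_6, order 720.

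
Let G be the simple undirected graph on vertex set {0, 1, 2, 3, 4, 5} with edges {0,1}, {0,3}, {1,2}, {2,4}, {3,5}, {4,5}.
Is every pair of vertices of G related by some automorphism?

Every vertex has degree 2 and the graph is connected, so G is the 6-cycle C_6. C_6 has 6 rotations and 6 reflections, so Aut(C_6) ≅ D_6 of order 12. Under this action every vertex can be carried to every other, so G is vertex-transitive.

Yes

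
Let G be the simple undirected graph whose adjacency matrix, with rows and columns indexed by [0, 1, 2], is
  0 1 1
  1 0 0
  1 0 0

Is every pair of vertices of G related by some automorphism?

No

Vertex 0 is the only vertex of degree 2, so every automorphism fixes it; G is not vertex-transitive.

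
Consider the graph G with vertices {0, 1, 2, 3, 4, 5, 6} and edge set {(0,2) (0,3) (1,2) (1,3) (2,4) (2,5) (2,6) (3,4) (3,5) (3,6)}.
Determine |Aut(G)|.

The vertices split by degree into {2, 3} (degree 5) and {0, 1, 4, 5, 6} (degree 2); every edge runs between the two parts, so G is the complete bipartite graph K_{2,5}. Automorphisms preserve the bipartition setwise (since the parts differ in size) and act as S_2 × S_5 within it; |Aut| = 240.

240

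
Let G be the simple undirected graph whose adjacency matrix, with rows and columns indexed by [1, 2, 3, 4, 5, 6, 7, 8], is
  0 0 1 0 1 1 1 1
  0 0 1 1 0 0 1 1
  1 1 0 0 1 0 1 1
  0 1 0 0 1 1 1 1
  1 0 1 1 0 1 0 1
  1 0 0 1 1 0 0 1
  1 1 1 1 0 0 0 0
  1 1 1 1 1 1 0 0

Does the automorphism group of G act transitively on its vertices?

No

Vertex 8 is the only vertex of degree 6, so every automorphism fixes it; G is not vertex-transitive.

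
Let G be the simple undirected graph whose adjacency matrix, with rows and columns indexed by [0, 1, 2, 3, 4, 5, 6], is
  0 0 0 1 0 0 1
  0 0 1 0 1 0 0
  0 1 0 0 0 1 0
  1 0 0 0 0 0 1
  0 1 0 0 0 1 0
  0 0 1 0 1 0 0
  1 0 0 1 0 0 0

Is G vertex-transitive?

G has two connected components, {1, 2, 4, 5} and {0, 3, 6}; each is 2-regular, so G = C_4 ⊔ C_3. The orbit of 0 under Aut(G) is {0, 3, 6}, which does not contain 1, so G is not vertex-transitive.

No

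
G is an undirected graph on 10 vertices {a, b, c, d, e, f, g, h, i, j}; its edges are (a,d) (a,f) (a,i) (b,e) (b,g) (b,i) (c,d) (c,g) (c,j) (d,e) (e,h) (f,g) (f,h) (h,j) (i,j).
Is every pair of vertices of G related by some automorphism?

G is 3-regular on 10 vertices with no triangles and no 4-cycles (girth 5): this is the Petersen graph. It is a classical fact that the Petersen graph has automorphism group S_5 (order 120), arising from its description as the Kneser graph K(5,2). Under this action every vertex can be carried to every other, so G is vertex-transitive.

Yes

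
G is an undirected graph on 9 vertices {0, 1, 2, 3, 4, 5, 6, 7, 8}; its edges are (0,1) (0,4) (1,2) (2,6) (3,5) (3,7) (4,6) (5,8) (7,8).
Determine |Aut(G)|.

80

G has two connected components, {0, 1, 2, 4, 6} and {3, 5, 7, 8}; each is 2-regular, so G = C_5 ⊔ C_4. No automorphism exchanges components of different sizes, hence Aut(G) is the direct product D_4 × D_5, order 80.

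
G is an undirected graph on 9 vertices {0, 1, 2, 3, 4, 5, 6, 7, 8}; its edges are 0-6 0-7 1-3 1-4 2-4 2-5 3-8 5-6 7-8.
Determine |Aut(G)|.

Every vertex has degree 2 and the graph is connected, so G is the 9-cycle C_9. C_9 has 9 rotations and 9 reflections, so Aut(C_9) ≅ D_9 of order 18.

18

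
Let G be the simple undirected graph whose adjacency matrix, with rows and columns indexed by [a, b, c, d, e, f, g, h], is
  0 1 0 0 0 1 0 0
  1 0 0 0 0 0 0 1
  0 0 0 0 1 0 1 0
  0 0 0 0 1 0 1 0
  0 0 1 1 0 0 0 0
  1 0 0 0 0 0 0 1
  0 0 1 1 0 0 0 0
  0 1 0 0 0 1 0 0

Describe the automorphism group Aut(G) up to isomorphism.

G has two connected components, {c, d, e, g} and {a, b, f, h}; each is 2-regular, so G = C_4 ⊔ C_4. With two isomorphic components, Aut(G) = Aut(C_4) ≀ S_2 = (D_4 × D_4) ⋊ Z_2: permute each cycle by D_4, then optionally swap the two cycles. Order 2·(2·4)² = 128.

(D_4 × D_4) ⋊ Z_2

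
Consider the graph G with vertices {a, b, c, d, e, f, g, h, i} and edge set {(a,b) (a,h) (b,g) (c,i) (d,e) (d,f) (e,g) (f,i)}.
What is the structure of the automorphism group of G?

C_2

The degree sequence is [2, 2, 1, 2, 2, 2, 2, 1, 2]; the two degree-1 vertices c and h are the ends of a path, so G = P_9. The only nontrivial automorphism of a path is the end-to-end reflection, so Aut(G) ≅ Z_2.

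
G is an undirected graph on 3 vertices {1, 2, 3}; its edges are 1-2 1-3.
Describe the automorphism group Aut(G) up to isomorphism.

The degree sequence is [2, 1, 1]; the two degree-1 vertices 2 and 3 are the ends of a path, so G = P_3. A path has exactly one nontrivial symmetry — reversal — giving Aut(G) of order 2.

C_2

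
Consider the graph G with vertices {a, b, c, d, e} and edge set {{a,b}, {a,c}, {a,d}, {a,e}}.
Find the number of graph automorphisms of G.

Vertex a has degree 4 and every other vertex has degree 1, so G is the star K_{1,4} with centre a. Any automorphism fixes the centre and permutes the 4 leaves freely, so Aut(G) ≅ S_4 of order 4! = 24.

24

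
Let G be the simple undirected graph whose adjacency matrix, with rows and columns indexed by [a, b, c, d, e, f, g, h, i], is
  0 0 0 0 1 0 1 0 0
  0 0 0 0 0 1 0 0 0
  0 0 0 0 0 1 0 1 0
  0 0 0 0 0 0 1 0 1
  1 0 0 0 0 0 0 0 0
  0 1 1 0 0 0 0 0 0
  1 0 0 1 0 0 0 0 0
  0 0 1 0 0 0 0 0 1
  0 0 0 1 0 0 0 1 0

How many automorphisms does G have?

2

The degree sequence is [2, 1, 2, 2, 1, 2, 2, 2, 2]; the two degree-1 vertices b and e are the ends of a path, so G = P_9. The only nontrivial automorphism of a path is the end-to-end reflection, so Aut(G) ≅ Z_2.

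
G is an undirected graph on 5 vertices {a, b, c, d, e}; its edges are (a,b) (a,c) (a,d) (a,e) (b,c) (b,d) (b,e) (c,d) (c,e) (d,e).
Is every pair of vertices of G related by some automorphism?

Every vertex has degree 4, so G is the complete graph K_5. Any permutation of the 5 vertices preserves K_5, so Aut(K_5) = S_5 of order 5! = 120. Under this action every vertex can be carried to every other, so G is vertex-transitive.

Yes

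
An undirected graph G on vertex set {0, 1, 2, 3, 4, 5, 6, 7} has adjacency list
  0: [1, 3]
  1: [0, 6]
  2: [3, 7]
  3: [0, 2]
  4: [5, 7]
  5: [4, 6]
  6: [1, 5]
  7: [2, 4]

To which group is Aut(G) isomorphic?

Every vertex has degree 2 and the graph is connected, so G is the 8-cycle C_8. The automorphisms of the 8-cycle are exactly the symmetries of a regular 8-gon: the dihedral group D_8, |D_8| = 16.

D_8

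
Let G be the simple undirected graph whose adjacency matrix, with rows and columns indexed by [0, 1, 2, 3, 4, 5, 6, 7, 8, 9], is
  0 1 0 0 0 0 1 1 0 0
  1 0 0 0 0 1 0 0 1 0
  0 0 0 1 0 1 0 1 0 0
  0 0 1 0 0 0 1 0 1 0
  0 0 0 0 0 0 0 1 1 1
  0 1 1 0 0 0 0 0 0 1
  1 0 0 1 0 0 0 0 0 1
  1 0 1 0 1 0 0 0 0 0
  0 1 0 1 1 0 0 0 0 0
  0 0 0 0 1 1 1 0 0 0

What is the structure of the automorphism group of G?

the symmetric group S_5

G is 3-regular on 10 vertices with no triangles and no 4-cycles (girth 5): this is the Petersen graph. Viewing the Petersen graph as the Kneser graph K(5,2) — vertices are 2-subsets of {1,…,5}, edges join disjoint pairs — its automorphisms are exactly the permutations of the 5-element set, so Aut ≅ S_5 of order 120.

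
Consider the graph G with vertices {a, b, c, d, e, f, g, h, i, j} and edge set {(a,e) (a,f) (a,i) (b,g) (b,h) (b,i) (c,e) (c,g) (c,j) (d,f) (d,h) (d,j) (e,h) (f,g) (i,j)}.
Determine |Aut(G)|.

G is 3-regular on 10 vertices with no triangles and no 4-cycles (girth 5): this is the Petersen graph. Viewing the Petersen graph as the Kneser graph K(5,2) — vertices are 2-subsets of {1,…,5}, edges join disjoint pairs — its automorphisms are exactly the permutations of the 5-element set, so Aut ≅ S_5 of order 120.

120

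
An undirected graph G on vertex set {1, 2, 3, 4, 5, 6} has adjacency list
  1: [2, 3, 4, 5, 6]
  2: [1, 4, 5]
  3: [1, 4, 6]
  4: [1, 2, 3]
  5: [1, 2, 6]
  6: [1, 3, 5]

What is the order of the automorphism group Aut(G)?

Vertex 1 is the unique vertex of degree 5; the remaining 5 vertices each have degree 3 and induce a cycle, so G is the wheel on 6 vertices with hub 1. Every automorphism fixes the hub and acts on the rim 5-cycle, so Aut(G) ≅ Aut(C_5) = D_5 of order 10.

10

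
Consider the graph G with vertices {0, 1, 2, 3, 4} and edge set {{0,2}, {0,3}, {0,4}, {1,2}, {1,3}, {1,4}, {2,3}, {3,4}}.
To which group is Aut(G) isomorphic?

Vertex 3 is the unique vertex of degree 4; the remaining 4 vertices each have degree 3 and induce a cycle, so G is the wheel on 5 vertices with hub 3. Every automorphism fixes the hub and acts on the rim 4-cycle, so Aut(G) ≅ Aut(C_4) = D_4 of order 8.

D_4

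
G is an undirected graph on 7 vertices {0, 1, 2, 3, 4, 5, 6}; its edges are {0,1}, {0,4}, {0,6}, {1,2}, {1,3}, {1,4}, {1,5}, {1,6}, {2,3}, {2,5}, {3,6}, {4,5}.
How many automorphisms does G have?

12

Vertex 1 is the unique vertex of degree 6; the remaining 6 vertices each have degree 3 and induce a cycle, so G is the wheel on 7 vertices with hub 1. Every automorphism fixes the hub and acts on the rim 6-cycle, so Aut(G) ≅ Aut(C_6) = D_6 of order 12.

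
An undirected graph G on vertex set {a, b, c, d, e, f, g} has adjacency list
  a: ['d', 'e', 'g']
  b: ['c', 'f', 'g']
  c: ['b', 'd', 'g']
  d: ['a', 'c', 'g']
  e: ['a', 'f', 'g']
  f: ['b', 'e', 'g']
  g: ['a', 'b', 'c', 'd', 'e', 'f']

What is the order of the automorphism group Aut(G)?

Vertex g is the unique vertex of degree 6; the remaining 6 vertices each have degree 3 and induce a cycle, so G is the wheel on 7 vertices with hub g. With the hub fixed, the remaining symmetry is that of the rim cycle C_6, giving the dihedral group D_6.

12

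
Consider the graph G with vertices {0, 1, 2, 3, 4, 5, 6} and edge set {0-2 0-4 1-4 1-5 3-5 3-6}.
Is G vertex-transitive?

No

Automorphisms preserve degree, but G has vertices of degree 1 and vertices of degree 2; no automorphism maps one to the other, so G is not vertex-transitive.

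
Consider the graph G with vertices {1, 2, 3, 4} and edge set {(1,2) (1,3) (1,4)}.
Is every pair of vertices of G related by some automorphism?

Vertex 1 is the only vertex of degree 3, so every automorphism fixes it; G is not vertex-transitive.

No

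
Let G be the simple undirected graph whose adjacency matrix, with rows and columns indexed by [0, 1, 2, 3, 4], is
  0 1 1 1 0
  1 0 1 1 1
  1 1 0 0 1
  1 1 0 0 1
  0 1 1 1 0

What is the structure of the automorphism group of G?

D_4

Vertex 1 is the unique vertex of degree 4; the remaining 4 vertices each have degree 3 and induce a cycle, so G is the wheel on 5 vertices with hub 1. Every automorphism fixes the hub and acts on the rim 4-cycle, so Aut(G) ≅ Aut(C_4) = D_4 of order 8.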